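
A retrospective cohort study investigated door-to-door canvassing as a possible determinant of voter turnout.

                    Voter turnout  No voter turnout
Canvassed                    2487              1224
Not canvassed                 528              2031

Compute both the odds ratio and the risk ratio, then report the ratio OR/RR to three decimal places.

2.406

Cells: a = 2487, b = 1224, c = 528, d = 2031.
OR = (2487·2031)/(1224·528) = 5051097/646272 = 7.81574
Risk in exposed = 2487/3711 = 0.67017; risk in unexposed = 528/2559 = 0.20633; RR = 3.24804
OR/RR = 7.81574 / 3.24804 = 2.40630
The outcome is not rare, so the OR lies further from 1 than the RR.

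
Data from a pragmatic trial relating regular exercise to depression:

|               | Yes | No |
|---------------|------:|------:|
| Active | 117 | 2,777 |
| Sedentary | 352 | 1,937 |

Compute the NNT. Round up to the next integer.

9

Risk in treated group = 117/2894 = 0.04043; risk in control = 352/2289 = 0.15378.
Absolute risk reduction = 0.15378 − 0.04043 = 0.11335
NNT = 1 / ARR = 1 / 0.11335 = 8.822 → round up → 9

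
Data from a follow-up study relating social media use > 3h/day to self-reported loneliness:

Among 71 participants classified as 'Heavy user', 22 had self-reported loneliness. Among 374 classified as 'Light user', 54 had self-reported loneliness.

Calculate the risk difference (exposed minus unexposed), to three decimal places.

0.165

From the description: a = 22, b = 49, c = 54, d = 320.
Risk in exposed = 22/71 = 0.309859; risk in unexposed = 54/374 = 0.144385.
Risk difference = 0.309859 − 0.144385 = 0.165474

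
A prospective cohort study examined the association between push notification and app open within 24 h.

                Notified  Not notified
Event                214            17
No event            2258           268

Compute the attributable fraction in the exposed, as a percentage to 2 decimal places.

31.10

Reading the table with exposure as columns: a = 214 (Notified, case), b = 2258 (Notified, non-case), c = 17 (Not notified, case), d = 268.
Risk in exposed = 214/2472 = 0.08657; risk in unexposed = 17/285 = 0.05965.
RR = 0.08657/0.05965 = 1.45131
AR% = (RR − 1)/RR × 100 = (1.45131 − 1)/1.45131 × 100 = 31.0969%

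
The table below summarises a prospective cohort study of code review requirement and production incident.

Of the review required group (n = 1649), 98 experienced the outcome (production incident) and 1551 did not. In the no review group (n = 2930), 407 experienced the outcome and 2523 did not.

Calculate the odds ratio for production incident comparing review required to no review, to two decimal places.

0.39

From the description: a = 98, b = 1551, c = 407, d = 2523.
OR = (a·d)/(b·c) = (98 × 2523) / (1551 × 407) = 247254 / 631257 = 0.39169
Exposure is associated with lower odds of production incident (OR = 0.39 < 1).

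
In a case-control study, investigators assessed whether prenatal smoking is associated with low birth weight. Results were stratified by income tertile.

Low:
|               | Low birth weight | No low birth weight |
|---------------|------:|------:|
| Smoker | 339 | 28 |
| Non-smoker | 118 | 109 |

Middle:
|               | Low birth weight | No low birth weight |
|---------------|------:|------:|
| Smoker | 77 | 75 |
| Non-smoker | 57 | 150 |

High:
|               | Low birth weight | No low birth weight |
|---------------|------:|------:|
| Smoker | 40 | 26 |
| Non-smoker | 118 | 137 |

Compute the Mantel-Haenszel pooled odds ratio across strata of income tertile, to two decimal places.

4.12

OR_MH = Σ(aᵢdᵢ/nᵢ) / Σ(bᵢcᵢ/nᵢ), where nᵢ is the stratum total.
Stratum 1 (Low): n = 594; a·d/n = 339·109/594 = 62.2071; b·c/n = 28·118/594 = 5.5623
Stratum 2 (Middle): n = 359; a·d/n = 77·150/359 = 32.1727; b·c/n = 75·57/359 = 11.9081
Stratum 3 (High): n = 321; a·d/n = 40·137/321 = 17.0717; b·c/n = 26·118/321 = 9.5576
OR_MH = (62.2071 + 32.1727 + 17.0717) / (5.5623 + 11.9081 + 9.5576) = 111.4514 / 27.0280 = 4.12355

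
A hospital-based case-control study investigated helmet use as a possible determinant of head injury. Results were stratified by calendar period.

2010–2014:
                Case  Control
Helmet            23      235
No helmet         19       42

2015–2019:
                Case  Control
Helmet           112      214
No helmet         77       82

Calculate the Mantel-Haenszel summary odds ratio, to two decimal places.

OR_MH = Σ(aᵢdᵢ/nᵢ) / Σ(bᵢcᵢ/nᵢ), where nᵢ is the stratum total.
Stratum 1 (2010–2014): n = 319; a·d/n = 23·42/319 = 3.0282; b·c/n = 235·19/319 = 13.9969
Stratum 2 (2015–2019): n = 485; a·d/n = 112·82/485 = 18.9361; b·c/n = 214·77/485 = 33.9753
OR_MH = (3.0282 + 18.9361) / (13.9969 + 33.9753) = 21.9643 / 47.9721 = 0.45786

0.46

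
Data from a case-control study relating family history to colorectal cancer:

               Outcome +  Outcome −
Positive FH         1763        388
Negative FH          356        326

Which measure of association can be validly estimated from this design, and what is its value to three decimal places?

4.161

Cells: a = 1763, b = 388, c = 356, d = 326.
This is a case-control study: participants were sampled on outcome status, so risks in the source population cannot be estimated directly — relative risk is not valid here. The odds ratio is the appropriate measure.
OR = (a·d)/(b·c) = (1763 × 326) / (388 × 356) = 574738 / 138128 = 4.16091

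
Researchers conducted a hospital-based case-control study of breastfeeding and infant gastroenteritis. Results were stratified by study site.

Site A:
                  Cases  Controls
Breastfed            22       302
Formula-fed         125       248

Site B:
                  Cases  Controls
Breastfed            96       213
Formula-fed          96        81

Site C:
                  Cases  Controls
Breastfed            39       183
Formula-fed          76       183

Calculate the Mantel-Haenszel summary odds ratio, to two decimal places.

OR_MH = Σ(aᵢdᵢ/nᵢ) / Σ(bᵢcᵢ/nᵢ), where nᵢ is the stratum total.
Stratum 1 (Site A): n = 697; a·d/n = 22·248/697 = 7.8278; b·c/n = 302·125/697 = 54.1607
Stratum 2 (Site B): n = 486; a·d/n = 96·81/486 = 16.0000; b·c/n = 213·96/486 = 42.0741
Stratum 3 (Site C): n = 481; a·d/n = 39·183/481 = 14.8378; b·c/n = 183·76/481 = 28.9148
OR_MH = (7.8278 + 16.0000 + 14.8378) / (54.1607 + 42.0741 + 28.9148) = 38.6657 / 125.1495 = 0.30896

0.31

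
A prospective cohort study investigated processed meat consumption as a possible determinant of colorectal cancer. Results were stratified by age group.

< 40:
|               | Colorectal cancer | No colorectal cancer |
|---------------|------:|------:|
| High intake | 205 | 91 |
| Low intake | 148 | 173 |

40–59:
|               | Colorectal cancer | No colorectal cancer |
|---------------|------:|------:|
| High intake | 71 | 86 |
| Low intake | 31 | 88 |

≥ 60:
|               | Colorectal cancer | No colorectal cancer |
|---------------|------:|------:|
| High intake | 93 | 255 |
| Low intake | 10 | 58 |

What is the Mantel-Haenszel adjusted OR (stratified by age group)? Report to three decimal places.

2.474

OR_MH = Σ(aᵢdᵢ/nᵢ) / Σ(bᵢcᵢ/nᵢ), where nᵢ is the stratum total.
Stratum 1 (< 40): n = 617; a·d/n = 205·173/617 = 57.4797; b·c/n = 91·148/617 = 21.8282
Stratum 2 (40–59): n = 276; a·d/n = 71·88/276 = 22.6377; b·c/n = 86·31/276 = 9.6594
Stratum 3 (≥ 60): n = 416; a·d/n = 93·58/416 = 12.9663; b·c/n = 255·10/416 = 6.1298
OR_MH = (57.4797 + 22.6377 + 12.9663) / (21.8282 + 9.6594 + 6.1298) = 93.0838 / 37.6174 = 2.47449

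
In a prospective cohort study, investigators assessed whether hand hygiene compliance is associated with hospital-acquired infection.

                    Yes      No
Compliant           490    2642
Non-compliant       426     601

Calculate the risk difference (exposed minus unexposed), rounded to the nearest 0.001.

-0.258

Cells: a = 490, b = 2642, c = 426, d = 601.
Risk in exposed = 490/3132 = 0.156450; risk in unexposed = 426/1027 = 0.414800.
Risk difference = 0.156450 − 0.414800 = -0.258351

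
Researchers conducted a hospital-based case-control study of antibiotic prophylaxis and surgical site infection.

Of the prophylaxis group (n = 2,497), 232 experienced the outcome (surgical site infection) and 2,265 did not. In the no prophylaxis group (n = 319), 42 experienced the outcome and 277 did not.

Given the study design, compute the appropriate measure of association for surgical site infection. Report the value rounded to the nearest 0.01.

From the description: a = 232, b = 2265, c = 42, d = 277.
This is a hospital-based case-control study: participants were sampled on outcome status, so risks in the source population cannot be estimated directly — relative risk is not valid here. The odds ratio is the appropriate measure.
OR = (a·d)/(b·c) = (232 × 277) / (2265 × 42) = 64264 / 95130 = 0.67554

0.68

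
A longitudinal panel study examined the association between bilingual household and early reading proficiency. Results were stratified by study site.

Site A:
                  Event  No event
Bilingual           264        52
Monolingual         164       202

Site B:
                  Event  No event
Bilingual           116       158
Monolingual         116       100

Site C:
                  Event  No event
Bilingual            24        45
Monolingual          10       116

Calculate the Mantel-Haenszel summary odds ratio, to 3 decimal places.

2.224

OR_MH = Σ(aᵢdᵢ/nᵢ) / Σ(bᵢcᵢ/nᵢ), where nᵢ is the stratum total.
Stratum 1 (Site A): n = 682; a·d/n = 264·202/682 = 78.1935; b·c/n = 52·164/682 = 12.5044
Stratum 2 (Site B): n = 490; a·d/n = 116·100/490 = 23.6735; b·c/n = 158·116/490 = 37.4041
Stratum 3 (Site C): n = 195; a·d/n = 24·116/195 = 14.2769; b·c/n = 45·10/195 = 2.3077
OR_MH = (78.1935 + 23.6735 + 14.2769) / (12.5044 + 37.4041 + 2.3077) = 116.1439 / 52.2162 = 2.22429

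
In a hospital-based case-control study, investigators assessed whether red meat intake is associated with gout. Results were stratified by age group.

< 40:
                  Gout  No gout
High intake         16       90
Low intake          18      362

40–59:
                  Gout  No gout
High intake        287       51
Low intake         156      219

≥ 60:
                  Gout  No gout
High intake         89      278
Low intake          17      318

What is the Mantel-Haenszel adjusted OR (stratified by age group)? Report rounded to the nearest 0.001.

OR_MH = Σ(aᵢdᵢ/nᵢ) / Σ(bᵢcᵢ/nᵢ), where nᵢ is the stratum total.
Stratum 1 (< 40): n = 486; a·d/n = 16·362/486 = 11.9177; b·c/n = 90·18/486 = 3.3333
Stratum 2 (40–59): n = 713; a·d/n = 287·219/713 = 88.1529; b·c/n = 51·156/713 = 11.1585
Stratum 3 (≥ 60): n = 702; a·d/n = 89·318/702 = 40.3162; b·c/n = 278·17/702 = 6.7322
OR_MH = (11.9177 + 88.1529 + 40.3162) / (3.3333 + 11.1585 + 6.7322) = 140.3868 / 21.2240 = 6.61453

6.615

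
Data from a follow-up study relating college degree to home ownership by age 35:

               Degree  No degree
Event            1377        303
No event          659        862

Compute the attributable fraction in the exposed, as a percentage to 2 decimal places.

61.54

Reading the table with exposure as columns: a = 1377 (Degree, case), b = 659 (Degree, non-case), c = 303 (No degree, case), d = 862.
Risk in exposed = 1377/2036 = 0.67633; risk in unexposed = 303/1165 = 0.26009.
RR = 0.67633/0.26009 = 2.60040
AR% = (RR − 1)/RR × 100 = (2.60040 − 1)/2.60040 × 100 = 61.5443%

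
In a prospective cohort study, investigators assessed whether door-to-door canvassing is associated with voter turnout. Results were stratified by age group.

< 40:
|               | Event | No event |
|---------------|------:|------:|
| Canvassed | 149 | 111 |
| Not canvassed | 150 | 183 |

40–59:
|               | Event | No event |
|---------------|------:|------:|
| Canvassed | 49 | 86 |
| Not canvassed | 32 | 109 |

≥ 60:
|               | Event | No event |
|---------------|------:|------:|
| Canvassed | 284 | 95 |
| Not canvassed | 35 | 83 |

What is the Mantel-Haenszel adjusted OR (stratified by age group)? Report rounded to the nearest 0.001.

2.520

OR_MH = Σ(aᵢdᵢ/nᵢ) / Σ(bᵢcᵢ/nᵢ), where nᵢ is the stratum total.
Stratum 1 (< 40): n = 593; a·d/n = 149·183/593 = 45.9815; b·c/n = 111·150/593 = 28.0776
Stratum 2 (40–59): n = 276; a·d/n = 49·109/276 = 19.3514; b·c/n = 86·32/276 = 9.9710
Stratum 3 (≥ 60): n = 497; a·d/n = 284·83/497 = 47.4286; b·c/n = 95·35/497 = 6.6901
OR_MH = (45.9815 + 19.3514 + 47.4286) / (28.0776 + 9.9710 + 6.6901) = 112.7615 / 44.7387 = 2.52044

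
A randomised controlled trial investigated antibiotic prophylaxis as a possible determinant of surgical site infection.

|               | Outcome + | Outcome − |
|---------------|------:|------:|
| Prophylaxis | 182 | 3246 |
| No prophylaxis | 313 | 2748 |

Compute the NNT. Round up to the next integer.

21

Risk in treated group = 182/3428 = 0.05309; risk in control = 313/3061 = 0.10225.
Absolute risk reduction = 0.10225 − 0.05309 = 0.04916
NNT = 1 / ARR = 1 / 0.04916 = 20.341 → round up → 21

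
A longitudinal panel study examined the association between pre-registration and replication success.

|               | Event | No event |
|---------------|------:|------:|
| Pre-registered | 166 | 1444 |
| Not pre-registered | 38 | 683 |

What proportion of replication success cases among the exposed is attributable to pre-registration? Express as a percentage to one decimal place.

Cells: a = 166, b = 1444, c = 38, d = 683.
Risk in exposed = 166/1610 = 0.10311; risk in unexposed = 38/721 = 0.05270.
RR = 0.10311/0.05270 = 1.95629
AR% = (RR − 1)/RR × 100 = (1.95629 − 1)/1.95629 × 100 = 48.8829%

48.9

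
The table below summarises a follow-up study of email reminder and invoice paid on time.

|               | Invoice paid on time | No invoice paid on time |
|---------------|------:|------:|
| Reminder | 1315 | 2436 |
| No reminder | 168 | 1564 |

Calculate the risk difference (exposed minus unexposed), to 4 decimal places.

0.2536

Cells: a = 1315, b = 2436, c = 168, d = 1564.
Risk in exposed = 1315/3751 = 0.350573; risk in unexposed = 168/1732 = 0.096998.
Risk difference = 0.350573 − 0.096998 = 0.253575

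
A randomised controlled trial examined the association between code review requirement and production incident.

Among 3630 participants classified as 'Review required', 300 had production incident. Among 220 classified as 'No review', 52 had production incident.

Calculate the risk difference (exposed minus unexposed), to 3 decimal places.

-0.154

From the description: a = 300, b = 3330, c = 52, d = 168.
Risk in exposed = 300/3630 = 0.082645; risk in unexposed = 52/220 = 0.236364.
Risk difference = 0.082645 − 0.236364 = -0.153719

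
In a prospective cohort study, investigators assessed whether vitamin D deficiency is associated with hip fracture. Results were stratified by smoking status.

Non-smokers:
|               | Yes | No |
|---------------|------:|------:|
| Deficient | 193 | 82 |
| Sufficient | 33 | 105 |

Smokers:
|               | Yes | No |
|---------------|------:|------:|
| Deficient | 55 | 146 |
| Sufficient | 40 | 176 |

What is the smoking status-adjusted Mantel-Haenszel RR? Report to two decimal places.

RR_MH = Σ(aᵢ·n₀ᵢ/nᵢ) / Σ(cᵢ·n₁ᵢ/nᵢ), with n₁ᵢ = aᵢ+bᵢ (exposed), n₀ᵢ = cᵢ+dᵢ (unexposed), nᵢ = n₁ᵢ+n₀ᵢ.
Stratum 1 (Non-smokers): n₁ = 275, n₀ = 138, n = 413; a·n₀/n = 193·138/413 = 64.4891; c·n₁/n = 33·275/413 = 21.9734
Stratum 2 (Smokers): n₁ = 201, n₀ = 216, n = 417; a·n₀/n = 55·216/417 = 28.4892; c·n₁/n = 40·201/417 = 19.2806
RR_MH = (64.4891 + 28.4892) / (21.9734 + 19.2806) = 92.9783 / 41.2539 = 2.25380

2.25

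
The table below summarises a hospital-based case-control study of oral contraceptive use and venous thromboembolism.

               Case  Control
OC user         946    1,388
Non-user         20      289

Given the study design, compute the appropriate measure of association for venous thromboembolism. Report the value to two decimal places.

9.85

Cells: a = 946, b = 1388, c = 20, d = 289.
This is a hospital-based case-control study: participants were sampled on outcome status, so risks in the source population cannot be estimated directly — relative risk is not valid here. The odds ratio is the appropriate measure.
OR = (a·d)/(b·c) = (946 × 289) / (1388 × 20) = 273394 / 27760 = 9.84849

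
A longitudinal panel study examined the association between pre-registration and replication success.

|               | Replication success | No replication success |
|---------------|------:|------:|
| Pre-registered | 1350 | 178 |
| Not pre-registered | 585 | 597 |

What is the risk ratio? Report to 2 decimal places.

1.79

Cells: a = 1350, b = 178, c = 585, d = 597.
Risk in exposed = 1350/1528 = 0.88351; risk in unexposed = 585/1182 = 0.49492.
RR = 0.88351 / 0.49492 = 1.78514
The risk among the exposed is 1.79 times that among the unexposed.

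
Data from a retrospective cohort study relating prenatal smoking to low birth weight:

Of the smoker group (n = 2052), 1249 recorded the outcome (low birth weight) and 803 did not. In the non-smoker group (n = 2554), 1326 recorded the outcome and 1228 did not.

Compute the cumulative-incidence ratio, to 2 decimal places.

From the description: a = 1249, b = 803, c = 1326, d = 1228.
Risk in exposed = 1249/2052 = 0.60867; risk in unexposed = 1326/2554 = 0.51919.
RR = 0.60867 / 0.51919 = 1.17236
The risk among the exposed is 1.17 times that among the unexposed.

1.17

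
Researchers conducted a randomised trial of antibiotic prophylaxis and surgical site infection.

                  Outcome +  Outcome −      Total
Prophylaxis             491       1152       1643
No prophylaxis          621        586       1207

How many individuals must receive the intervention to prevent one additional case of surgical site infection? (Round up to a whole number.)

5

Risk in treated group = 491/1643 = 0.29884; risk in control = 621/1207 = 0.51450.
Absolute risk reduction = 0.51450 − 0.29884 = 0.21566
NNT = 1 / ARR = 1 / 0.21566 = 4.637 → round up → 5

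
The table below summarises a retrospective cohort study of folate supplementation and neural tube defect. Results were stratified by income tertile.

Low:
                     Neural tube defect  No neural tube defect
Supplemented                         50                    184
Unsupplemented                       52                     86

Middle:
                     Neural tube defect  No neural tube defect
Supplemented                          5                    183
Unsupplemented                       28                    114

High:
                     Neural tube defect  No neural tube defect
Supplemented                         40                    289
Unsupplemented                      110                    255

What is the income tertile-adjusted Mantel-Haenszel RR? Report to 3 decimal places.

0.414

RR_MH = Σ(aᵢ·n₀ᵢ/nᵢ) / Σ(cᵢ·n₁ᵢ/nᵢ), with n₁ᵢ = aᵢ+bᵢ (exposed), n₀ᵢ = cᵢ+dᵢ (unexposed), nᵢ = n₁ᵢ+n₀ᵢ.
Stratum 1 (Low): n₁ = 234, n₀ = 138, n = 372; a·n₀/n = 50·138/372 = 18.5484; c·n₁/n = 52·234/372 = 32.7097
Stratum 2 (Middle): n₁ = 188, n₀ = 142, n = 330; a·n₀/n = 5·142/330 = 2.1515; c·n₁/n = 28·188/330 = 15.9515
Stratum 3 (High): n₁ = 329, n₀ = 365, n = 694; a·n₀/n = 40·365/694 = 21.0375; c·n₁/n = 110·329/694 = 52.1470
RR_MH = (18.5484 + 2.1515 + 21.0375) / (32.7097 + 15.9515 + 52.1470) = 41.7374 / 100.8082 = 0.41403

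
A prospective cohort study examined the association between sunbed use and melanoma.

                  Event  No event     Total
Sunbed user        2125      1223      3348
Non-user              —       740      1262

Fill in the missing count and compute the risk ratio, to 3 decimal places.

1.534

The missing cell is in the unexposed row: 1262 − 740 = 522.
So a = 2125, b = 1223, c = 522, d = 740.
RR = [a/(a+b)] / [c/(c+d)] = (2125/3348) / (522/1262) = 0.63471/0.41363 = 1.53448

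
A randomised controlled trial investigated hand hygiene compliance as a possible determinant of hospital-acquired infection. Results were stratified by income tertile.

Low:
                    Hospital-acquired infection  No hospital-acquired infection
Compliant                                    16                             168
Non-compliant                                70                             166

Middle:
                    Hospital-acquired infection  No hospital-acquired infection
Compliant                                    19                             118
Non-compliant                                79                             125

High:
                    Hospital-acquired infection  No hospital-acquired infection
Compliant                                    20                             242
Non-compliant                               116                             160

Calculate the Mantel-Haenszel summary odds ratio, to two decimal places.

0.18

OR_MH = Σ(aᵢdᵢ/nᵢ) / Σ(bᵢcᵢ/nᵢ), where nᵢ is the stratum total.
Stratum 1 (Low): n = 420; a·d/n = 16·166/420 = 6.3238; b·c/n = 168·70/420 = 28.0000
Stratum 2 (Middle): n = 341; a·d/n = 19·125/341 = 6.9648; b·c/n = 118·79/341 = 27.3372
Stratum 3 (High): n = 538; a·d/n = 20·160/538 = 5.9480; b·c/n = 242·116/538 = 52.1784
OR_MH = (6.3238 + 6.9648 + 5.9480) / (28.0000 + 27.3372 + 52.1784) = 19.2366 / 107.5157 = 0.17892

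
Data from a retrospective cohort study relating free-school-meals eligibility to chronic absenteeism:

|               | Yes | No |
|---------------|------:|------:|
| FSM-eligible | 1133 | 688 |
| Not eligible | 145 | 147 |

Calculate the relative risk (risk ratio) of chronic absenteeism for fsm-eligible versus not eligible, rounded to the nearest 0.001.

1.253

Cells: a = 1133, b = 688, c = 145, d = 147.
Risk in exposed = 1133/1821 = 0.62219; risk in unexposed = 145/292 = 0.49658.
RR = 0.62219 / 0.49658 = 1.25295
The risk among the exposed is 1.25 times that among the unexposed.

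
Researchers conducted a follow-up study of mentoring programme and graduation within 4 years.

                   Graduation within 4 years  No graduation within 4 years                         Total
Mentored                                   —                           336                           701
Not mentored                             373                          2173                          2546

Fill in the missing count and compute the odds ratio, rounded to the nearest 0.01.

6.33

The missing cell is in the exposed row: 701 − 336 = 365.
So a = 365, b = 336, c = 373, d = 2173.
OR = (a·d)/(b·c) = (365 × 2173) / (336 × 373) = 793145 / 125328 = 6.32855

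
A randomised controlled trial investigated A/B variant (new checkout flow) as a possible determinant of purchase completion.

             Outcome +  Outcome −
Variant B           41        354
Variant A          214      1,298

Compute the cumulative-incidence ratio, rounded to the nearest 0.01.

Cells: a = 41, b = 354, c = 214, d = 1298.
Risk in exposed = 41/395 = 0.10380; risk in unexposed = 214/1512 = 0.14153.
RR = 0.10380 / 0.14153 = 0.73337
The risk is 27% lower among the exposed than among the unexposed.

0.73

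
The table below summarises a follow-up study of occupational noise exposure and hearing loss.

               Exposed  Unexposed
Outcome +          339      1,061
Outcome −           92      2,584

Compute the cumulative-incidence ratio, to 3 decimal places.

Reading the table with exposure as columns: a = 339 (Exposed, case), b = 92 (Exposed, non-case), c = 1061 (Unexposed, case), d = 2584.
Risk in exposed = 339/431 = 0.78654; risk in unexposed = 1061/3645 = 0.29108.
RR = 0.78654 / 0.29108 = 2.70212
The risk among the exposed is 2.70 times that among the unexposed.

2.702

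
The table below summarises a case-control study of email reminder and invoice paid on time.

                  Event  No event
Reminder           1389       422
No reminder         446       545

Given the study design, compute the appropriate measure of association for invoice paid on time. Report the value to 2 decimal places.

Cells: a = 1389, b = 422, c = 446, d = 545.
This is a case-control study: participants were sampled on outcome status, so risks in the source population cannot be estimated directly — relative risk is not valid here. The odds ratio is the appropriate measure.
OR = (a·d)/(b·c) = (1389 × 545) / (422 × 446) = 757005 / 188212 = 4.02209

4.02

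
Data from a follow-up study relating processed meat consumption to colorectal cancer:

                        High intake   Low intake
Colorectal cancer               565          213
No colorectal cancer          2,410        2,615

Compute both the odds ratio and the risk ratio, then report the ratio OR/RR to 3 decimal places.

Reading the table with exposure as columns: a = 565 (High intake, case), b = 2410 (High intake, non-case), c = 213 (Low intake, case), d = 2615.
OR = (565·2615)/(2410·213) = 1477475/513330 = 2.87822
Risk in exposed = 565/2975 = 0.18992; risk in unexposed = 213/2828 = 0.07532; RR = 2.52151
OR/RR = 2.87822 / 2.52151 = 1.14146
The outcome is not rare, so the OR lies further from 1 than the RR.

1.141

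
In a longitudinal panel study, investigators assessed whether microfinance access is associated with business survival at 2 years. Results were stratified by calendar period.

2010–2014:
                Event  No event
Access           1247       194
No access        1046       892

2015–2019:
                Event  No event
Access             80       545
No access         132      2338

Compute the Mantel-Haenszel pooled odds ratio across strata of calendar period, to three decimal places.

4.677

OR_MH = Σ(aᵢdᵢ/nᵢ) / Σ(bᵢcᵢ/nᵢ), where nᵢ is the stratum total.
Stratum 1 (2010–2014): n = 3379; a·d/n = 1247·892/3379 = 329.1873; b·c/n = 194·1046/3379 = 60.0545
Stratum 2 (2015–2019): n = 3095; a·d/n = 80·2338/3095 = 60.4330; b·c/n = 545·132/3095 = 23.2439
OR_MH = (329.1873 + 60.4330) / (60.0545 + 23.2439) = 389.6203 / 83.2984 = 4.67740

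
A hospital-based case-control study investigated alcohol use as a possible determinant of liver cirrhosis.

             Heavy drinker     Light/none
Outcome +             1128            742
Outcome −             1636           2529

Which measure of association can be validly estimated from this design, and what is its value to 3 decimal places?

2.350

Reading the table with exposure as columns: a = 1128 (Heavy drinker, case), b = 1636 (Heavy drinker, non-case), c = 742 (Light/none, case), d = 2529.
This is a hospital-based case-control study: participants were sampled on outcome status, so risks in the source population cannot be estimated directly — relative risk is not valid here. The odds ratio is the appropriate measure.
OR = (a·d)/(b·c) = (1128 × 2529) / (1636 × 742) = 2852712 / 1213912 = 2.35002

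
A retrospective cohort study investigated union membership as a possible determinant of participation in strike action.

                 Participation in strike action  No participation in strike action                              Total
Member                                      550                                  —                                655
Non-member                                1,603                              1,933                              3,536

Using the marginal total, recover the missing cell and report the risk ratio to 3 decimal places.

1.852

The missing cell is in the exposed row: 655 − 550 = 105.
So a = 550, b = 105, c = 1603, d = 1933.
RR = [a/(a+b)] / [c/(c+d)] = (550/655) / (1603/3536) = 0.83969/0.45334 = 1.85225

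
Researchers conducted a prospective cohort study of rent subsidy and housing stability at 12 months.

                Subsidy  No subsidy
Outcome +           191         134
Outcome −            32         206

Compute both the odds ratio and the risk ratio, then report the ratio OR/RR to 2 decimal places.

4.22

Reading the table with exposure as columns: a = 191 (Subsidy, case), b = 32 (Subsidy, non-case), c = 134 (No subsidy, case), d = 206.
OR = (191·206)/(32·134) = 39346/4288 = 9.17584
Risk in exposed = 191/223 = 0.85650; risk in unexposed = 134/340 = 0.39412; RR = 2.17321
OR/RR = 9.17584 / 2.17321 = 4.22224
The outcome is not rare, so the OR lies further from 1 than the RR.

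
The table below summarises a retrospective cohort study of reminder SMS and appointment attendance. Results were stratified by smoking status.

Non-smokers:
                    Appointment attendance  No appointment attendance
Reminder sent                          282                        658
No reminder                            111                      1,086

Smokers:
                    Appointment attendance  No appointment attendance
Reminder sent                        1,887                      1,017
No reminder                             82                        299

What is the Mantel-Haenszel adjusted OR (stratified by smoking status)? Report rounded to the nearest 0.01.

5.29

OR_MH = Σ(aᵢdᵢ/nᵢ) / Σ(bᵢcᵢ/nᵢ), where nᵢ is the stratum total.
Stratum 1 (Non-smokers): n = 2137; a·d/n = 282·1086/2137 = 143.3093; b·c/n = 658·111/2137 = 34.1778
Stratum 2 (Smokers): n = 3285; a·d/n = 1887·299/3285 = 171.7543; b·c/n = 1017·82/3285 = 25.3863
OR_MH = (143.3093 + 171.7543) / (34.1778 + 25.3863) = 315.0637 / 59.5641 = 5.28949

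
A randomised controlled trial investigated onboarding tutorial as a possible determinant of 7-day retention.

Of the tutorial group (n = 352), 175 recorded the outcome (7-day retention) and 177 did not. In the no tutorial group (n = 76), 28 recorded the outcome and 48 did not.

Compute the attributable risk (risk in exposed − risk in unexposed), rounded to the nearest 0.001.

From the description: a = 175, b = 177, c = 28, d = 48.
Risk in exposed = 175/352 = 0.497159; risk in unexposed = 28/76 = 0.368421.
Risk difference = 0.497159 − 0.368421 = 0.128738

0.129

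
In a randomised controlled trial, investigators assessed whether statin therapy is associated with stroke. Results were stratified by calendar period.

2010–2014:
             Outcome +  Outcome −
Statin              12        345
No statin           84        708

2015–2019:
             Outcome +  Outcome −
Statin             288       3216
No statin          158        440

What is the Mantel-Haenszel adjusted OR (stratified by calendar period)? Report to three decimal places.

OR_MH = Σ(aᵢdᵢ/nᵢ) / Σ(bᵢcᵢ/nᵢ), where nᵢ is the stratum total.
Stratum 1 (2010–2014): n = 1149; a·d/n = 12·708/1149 = 7.3943; b·c/n = 345·84/1149 = 25.2219
Stratum 2 (2015–2019): n = 4102; a·d/n = 288·440/4102 = 30.8922; b·c/n = 3216·158/4102 = 123.8732
OR_MH = (7.3943 + 30.8922) / (25.2219 + 123.8732) = 38.2865 / 149.0952 = 0.25679

0.257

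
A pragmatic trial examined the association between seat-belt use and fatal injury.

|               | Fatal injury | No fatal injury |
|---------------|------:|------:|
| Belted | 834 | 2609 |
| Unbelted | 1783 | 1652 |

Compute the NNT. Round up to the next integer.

4

Risk in treated group = 834/3443 = 0.24223; risk in control = 1783/3435 = 0.51907.
Absolute risk reduction = 0.51907 − 0.24223 = 0.27684
NNT = 1 / ARR = 1 / 0.27684 = 3.612 → round up → 4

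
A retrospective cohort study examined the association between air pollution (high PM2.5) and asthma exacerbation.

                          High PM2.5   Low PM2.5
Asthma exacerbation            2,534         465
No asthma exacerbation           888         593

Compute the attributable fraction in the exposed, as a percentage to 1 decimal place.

Reading the table with exposure as columns: a = 2534 (High PM2.5, case), b = 888 (High PM2.5, non-case), c = 465 (Low PM2.5, case), d = 593.
Risk in exposed = 2534/3422 = 0.74050; risk in unexposed = 465/1058 = 0.43951.
RR = 0.74050/0.43951 = 1.68484
AR% = (RR − 1)/RR × 100 = (1.68484 − 1)/1.68484 × 100 = 40.6473%

40.6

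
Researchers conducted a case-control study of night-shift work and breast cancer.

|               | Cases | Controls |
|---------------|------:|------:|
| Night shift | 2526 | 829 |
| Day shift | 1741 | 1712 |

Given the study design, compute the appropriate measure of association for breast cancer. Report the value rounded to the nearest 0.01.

3.00

Cells: a = 2526, b = 829, c = 1741, d = 1712.
This is a case-control study: participants were sampled on outcome status, so risks in the source population cannot be estimated directly — relative risk is not valid here. The odds ratio is the appropriate measure.
OR = (a·d)/(b·c) = (2526 × 1712) / (829 × 1741) = 4324512 / 1443289 = 2.99629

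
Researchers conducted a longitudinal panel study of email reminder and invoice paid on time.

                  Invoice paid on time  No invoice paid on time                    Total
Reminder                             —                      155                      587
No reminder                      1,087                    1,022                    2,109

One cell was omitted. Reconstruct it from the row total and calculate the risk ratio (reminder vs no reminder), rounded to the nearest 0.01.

The missing cell is in the exposed row: 587 − 155 = 432.
So a = 432, b = 155, c = 1087, d = 1022.
RR = [a/(a+b)] / [c/(c+d)] = (432/587) / (1087/2109) = 0.73595/0.51541 = 1.42788

1.43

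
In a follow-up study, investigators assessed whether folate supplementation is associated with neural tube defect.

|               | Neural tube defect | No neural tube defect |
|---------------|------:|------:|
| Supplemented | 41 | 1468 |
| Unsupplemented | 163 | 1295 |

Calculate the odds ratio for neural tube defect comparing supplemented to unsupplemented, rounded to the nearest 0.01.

Cells: a = 41, b = 1468, c = 163, d = 1295.
OR = (a·d)/(b·c) = (41 × 1295) / (1468 × 163) = 53095 / 239284 = 0.22189
Exposure is associated with lower odds of neural tube defect (OR = 0.22 < 1).

0.22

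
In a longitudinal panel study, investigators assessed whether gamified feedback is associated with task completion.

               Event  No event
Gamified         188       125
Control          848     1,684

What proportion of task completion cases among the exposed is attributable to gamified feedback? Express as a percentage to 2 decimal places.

Cells: a = 188, b = 125, c = 848, d = 1684.
Risk in exposed = 188/313 = 0.60064; risk in unexposed = 848/2532 = 0.33491.
RR = 0.60064/0.33491 = 1.79342
AR% = (RR − 1)/RR × 100 = (1.79342 − 1)/1.79342 × 100 = 44.2405%

44.24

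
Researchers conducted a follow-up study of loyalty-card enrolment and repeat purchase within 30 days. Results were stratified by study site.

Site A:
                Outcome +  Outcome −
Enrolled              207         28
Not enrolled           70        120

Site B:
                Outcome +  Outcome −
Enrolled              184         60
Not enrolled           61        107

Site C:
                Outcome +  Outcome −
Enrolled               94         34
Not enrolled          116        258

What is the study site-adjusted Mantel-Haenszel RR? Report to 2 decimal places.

2.28

RR_MH = Σ(aᵢ·n₀ᵢ/nᵢ) / Σ(cᵢ·n₁ᵢ/nᵢ), with n₁ᵢ = aᵢ+bᵢ (exposed), n₀ᵢ = cᵢ+dᵢ (unexposed), nᵢ = n₁ᵢ+n₀ᵢ.
Stratum 1 (Site A): n₁ = 235, n₀ = 190, n = 425; a·n₀/n = 207·190/425 = 92.5412; c·n₁/n = 70·235/425 = 38.7059
Stratum 2 (Site B): n₁ = 244, n₀ = 168, n = 412; a·n₀/n = 184·168/412 = 75.0291; c·n₁/n = 61·244/412 = 36.1262
Stratum 3 (Site C): n₁ = 128, n₀ = 374, n = 502; a·n₀/n = 94·374/502 = 70.0319; c·n₁/n = 116·128/502 = 29.5777
RR_MH = (92.5412 + 75.0291 + 70.0319) / (38.7059 + 36.1262 + 29.5777) = 237.6022 / 104.4098 = 2.27567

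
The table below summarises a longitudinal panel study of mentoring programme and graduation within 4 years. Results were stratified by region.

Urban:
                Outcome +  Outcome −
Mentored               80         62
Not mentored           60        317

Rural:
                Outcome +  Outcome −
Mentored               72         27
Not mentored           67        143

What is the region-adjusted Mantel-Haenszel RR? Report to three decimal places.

RR_MH = Σ(aᵢ·n₀ᵢ/nᵢ) / Σ(cᵢ·n₁ᵢ/nᵢ), with n₁ᵢ = aᵢ+bᵢ (exposed), n₀ᵢ = cᵢ+dᵢ (unexposed), nᵢ = n₁ᵢ+n₀ᵢ.
Stratum 1 (Urban): n₁ = 142, n₀ = 377, n = 519; a·n₀/n = 80·377/519 = 58.1118; c·n₁/n = 60·142/519 = 16.4162
Stratum 2 (Rural): n₁ = 99, n₀ = 210, n = 309; a·n₀/n = 72·210/309 = 48.9320; c·n₁/n = 67·99/309 = 21.4660
RR_MH = (58.1118 + 48.9320) / (16.4162 + 21.4660) = 107.0438 / 37.8822 = 2.82570

2.826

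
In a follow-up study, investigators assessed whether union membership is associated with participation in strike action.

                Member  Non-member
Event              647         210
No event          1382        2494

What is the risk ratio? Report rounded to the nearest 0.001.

4.106

Reading the table with exposure as columns: a = 647 (Member, case), b = 1382 (Member, non-case), c = 210 (Non-member, case), d = 2494.
Risk in exposed = 647/2029 = 0.31888; risk in unexposed = 210/2704 = 0.07766.
RR = 0.31888 / 0.07766 = 4.10591
The risk among the exposed is 4.11 times that among the unexposed.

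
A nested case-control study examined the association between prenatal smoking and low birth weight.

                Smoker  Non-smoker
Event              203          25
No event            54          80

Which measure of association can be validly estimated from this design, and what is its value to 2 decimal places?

12.03

Reading the table with exposure as columns: a = 203 (Smoker, case), b = 54 (Smoker, non-case), c = 25 (Non-smoker, case), d = 80.
This is a nested case-control study: participants were sampled on outcome status, so risks in the source population cannot be estimated directly — relative risk is not valid here. The odds ratio is the appropriate measure.
OR = (a·d)/(b·c) = (203 × 80) / (54 × 25) = 16240 / 1350 = 12.02963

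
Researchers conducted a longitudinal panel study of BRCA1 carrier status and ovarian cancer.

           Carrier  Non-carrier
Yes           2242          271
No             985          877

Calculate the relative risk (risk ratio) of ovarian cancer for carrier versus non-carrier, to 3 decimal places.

2.943

Reading the table with exposure as columns: a = 2242 (Carrier, case), b = 985 (Carrier, non-case), c = 271 (Non-carrier, case), d = 877.
Risk in exposed = 2242/3227 = 0.69476; risk in unexposed = 271/1148 = 0.23606.
RR = 0.69476 / 0.23606 = 2.94313
The risk among the exposed is 2.94 times that among the unexposed.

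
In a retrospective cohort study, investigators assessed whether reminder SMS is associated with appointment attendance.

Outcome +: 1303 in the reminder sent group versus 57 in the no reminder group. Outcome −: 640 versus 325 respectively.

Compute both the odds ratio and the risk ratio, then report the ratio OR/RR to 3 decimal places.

From the description: a = 1303, b = 640, c = 57, d = 325.
OR = (1303·325)/(640·57) = 423475/36480 = 11.60842
Risk in exposed = 1303/1943 = 0.67061; risk in unexposed = 57/382 = 0.14921; RR = 4.49428
OR/RR = 11.60842 / 4.49428 = 2.58293
The outcome is not rare, so the OR lies further from 1 than the RR.

2.583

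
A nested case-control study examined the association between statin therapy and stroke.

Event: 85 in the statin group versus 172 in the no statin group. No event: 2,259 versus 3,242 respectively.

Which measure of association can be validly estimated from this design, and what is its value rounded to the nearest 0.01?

From the description: a = 85, b = 2259, c = 172, d = 3242.
This is a nested case-control study: participants were sampled on outcome status, so risks in the source population cannot be estimated directly — relative risk is not valid here. The odds ratio is the appropriate measure.
OR = (a·d)/(b·c) = (85 × 3242) / (2259 × 172) = 275570 / 388548 = 0.70923

0.71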